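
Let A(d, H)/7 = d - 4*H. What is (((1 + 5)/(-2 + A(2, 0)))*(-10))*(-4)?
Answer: 20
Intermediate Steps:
A(d, H) = -28*H + 7*d (A(d, H) = 7*(d - 4*H) = -28*H + 7*d)
(((1 + 5)/(-2 + A(2, 0)))*(-10))*(-4) = (((1 + 5)/(-2 + (-28*0 + 7*2)))*(-10))*(-4) = ((6/(-2 + (0 + 14)))*(-10))*(-4) = ((6/(-2 + 14))*(-10))*(-4) = ((6/12)*(-10))*(-4) = ((6*(1/12))*(-10))*(-4) = ((½)*(-10))*(-4) = -5*(-4) = 20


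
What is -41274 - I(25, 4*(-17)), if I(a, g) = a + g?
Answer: -41231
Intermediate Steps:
-41274 - I(25, 4*(-17)) = -41274 - (25 + 4*(-17)) = -41274 - (25 - 68) = -41274 - 1*(-43) = -41274 + 43 = -41231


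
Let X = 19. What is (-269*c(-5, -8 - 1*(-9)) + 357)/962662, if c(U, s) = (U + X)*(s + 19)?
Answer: -74963/962662 ≈ -0.077870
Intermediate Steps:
c(U, s) = (19 + U)*(19 + s) (c(U, s) = (U + 19)*(s + 19) = (19 + U)*(19 + s))
(-269*c(-5, -8 - 1*(-9)) + 357)/962662 = (-269*(361 + 19*(-5) + 19*(-8 - 1*(-9)) - 5*(-8 - 1*(-9))) + 357)/962662 = (-269*(361 - 95 + 19*(-8 + 9) - 5*(-8 + 9)) + 357)*(1/962662) = (-269*(361 - 95 + 19*1 - 5*1) + 357)*(1/962662) = (-269*(361 - 95 + 19 - 5) + 357)*(1/962662) = (-269*280 + 357)*(1/962662) = (-75320 + 357)*(1/962662) = -74963*1/962662 = -74963/962662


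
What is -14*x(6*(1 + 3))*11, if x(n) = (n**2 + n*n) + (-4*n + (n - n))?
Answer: -162624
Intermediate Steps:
x(n) = -4*n + 2*n**2 (x(n) = (n**2 + n**2) + (-4*n + 0) = 2*n**2 - 4*n = -4*n + 2*n**2)
-14*x(6*(1 + 3))*11 = -28*6*(1 + 3)*(-2 + 6*(1 + 3))*11 = -28*6*4*(-2 + 6*4)*11 = -28*24*(-2 + 24)*11 = -28*24*22*11 = -14*1056*11 = -14784*11 = -162624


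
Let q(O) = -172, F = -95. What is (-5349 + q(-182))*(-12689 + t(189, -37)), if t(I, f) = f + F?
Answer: 70784741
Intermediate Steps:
t(I, f) = -95 + f (t(I, f) = f - 95 = -95 + f)
(-5349 + q(-182))*(-12689 + t(189, -37)) = (-5349 - 172)*(-12689 + (-95 - 37)) = -5521*(-12689 - 132) = -5521*(-12821) = 70784741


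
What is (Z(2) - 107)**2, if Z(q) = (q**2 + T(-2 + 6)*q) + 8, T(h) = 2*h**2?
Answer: 961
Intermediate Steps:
Z(q) = 8 + q**2 + 32*q (Z(q) = (q**2 + (2*(-2 + 6)**2)*q) + 8 = (q**2 + (2*4**2)*q) + 8 = (q**2 + (2*16)*q) + 8 = (q**2 + 32*q) + 8 = 8 + q**2 + 32*q)
(Z(2) - 107)**2 = ((8 + 2**2 + 32*2) - 107)**2 = ((8 + 4 + 64) - 107)**2 = (76 - 107)**2 = (-31)**2 = 961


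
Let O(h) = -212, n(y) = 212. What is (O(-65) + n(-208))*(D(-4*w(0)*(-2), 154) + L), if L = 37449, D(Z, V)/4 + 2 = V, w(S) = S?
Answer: 0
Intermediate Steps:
D(Z, V) = -8 + 4*V
(O(-65) + n(-208))*(D(-4*w(0)*(-2), 154) + L) = (-212 + 212)*((-8 + 4*154) + 37449) = 0*((-8 + 616) + 37449) = 0*(608 + 37449) = 0*38057 = 0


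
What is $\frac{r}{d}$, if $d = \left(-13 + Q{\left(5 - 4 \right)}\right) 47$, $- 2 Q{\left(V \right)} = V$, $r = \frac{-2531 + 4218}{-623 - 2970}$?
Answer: $\frac{3374}{4559517} \approx 0.00073999$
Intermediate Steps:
$r = - \frac{1687}{3593}$ ($r = \frac{1687}{-3593} = 1687 \left(- \frac{1}{3593}\right) = - \frac{1687}{3593} \approx -0.46952$)
$Q{\left(V \right)} = - \frac{V}{2}$
$d = - \frac{1269}{2}$ ($d = \left(-13 - \frac{5 - 4}{2}\right) 47 = \left(-13 - \frac{1}{2}\right) 47 = \left(- \frac{27}{2}\right) 47 = - \frac{1269}{2} \approx -634.5$)
$\frac{r}{d} = - \frac{1687}{3593 \left(- \frac{1269}{2}\right)} = \left(- \frac{1687}{3593}\right) \left(- \frac{2}{1269}\right) = \frac{3374}{4559517}$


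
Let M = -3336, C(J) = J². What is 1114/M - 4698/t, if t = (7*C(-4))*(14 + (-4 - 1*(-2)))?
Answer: -357703/93408 ≈ -3.8295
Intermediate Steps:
t = 1344 (t = (7*(-4)²)*(14 + (-4 - 1*(-2))) = (7*16)*(14 + (-4 + 2)) = 112*(14 - 2) = 112*12 = 1344)
1114/M - 4698/t = 1114/(-3336) - 4698/1344 = 1114*(-1/3336) - 4698*1/1344 = -557/1668 - 783/224 = -357703/93408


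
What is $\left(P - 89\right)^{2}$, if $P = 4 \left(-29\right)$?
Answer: $42025$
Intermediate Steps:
$P = -116$
$\left(P - 89\right)^{2} = \left(-116 - 89\right)^{2} = \left(-205\right)^{2} = 42025$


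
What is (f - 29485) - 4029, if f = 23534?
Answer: -9980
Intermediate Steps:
(f - 29485) - 4029 = (23534 - 29485) - 4029 = -5951 - 4029 = -9980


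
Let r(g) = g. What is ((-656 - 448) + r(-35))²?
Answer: 1297321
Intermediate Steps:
((-656 - 448) + r(-35))² = ((-656 - 448) - 35)² = (-1104 - 35)² = (-1139)² = 1297321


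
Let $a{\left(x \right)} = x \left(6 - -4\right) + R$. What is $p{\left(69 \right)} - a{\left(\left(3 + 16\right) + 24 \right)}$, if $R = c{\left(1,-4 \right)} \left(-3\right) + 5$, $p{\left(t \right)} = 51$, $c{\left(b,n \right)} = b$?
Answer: $-381$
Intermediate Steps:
$R = 2$ ($R = 1 \left(-3\right) + 5 = -3 + 5 = 2$)
$a{\left(x \right)} = 2 + 10 x$ ($a{\left(x \right)} = x \left(6 - -4\right) + 2 = x \left(6 + 4\right) + 2 = x 10 + 2 = 10 x + 2 = 2 + 10 x$)
$p{\left(69 \right)} - a{\left(\left(3 + 16\right) + 24 \right)} = 51 - \left(2 + 10 \left(\left(3 + 16\right) + 24\right)\right) = 51 - \left(2 + 10 \left(19 + 24\right)\right) = 51 - \left(2 + 10 \cdot 43\right) = 51 - \left(2 + 430\right) = 51 - 432 = -381$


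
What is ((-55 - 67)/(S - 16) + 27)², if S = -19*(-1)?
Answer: 1681/9 ≈ 186.78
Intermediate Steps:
S = 19
((-55 - 67)/(S - 16) + 27)² = ((-55 - 67)/(19 - 16) + 27)² = (-122/3 + 27)² = (-41/3)² = 1681/9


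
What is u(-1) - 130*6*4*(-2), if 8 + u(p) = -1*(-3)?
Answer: 6235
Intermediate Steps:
u(p) = -5 (u(p) = -8 - 1*(-3) = -8 + 3 = -5)
u(-1) - 130*6*4*(-2) = -5 - 130*6*4*(-2) = -5 - 3120*(-2) = -5 - 130*(-48) = -5 + 6240 = 6235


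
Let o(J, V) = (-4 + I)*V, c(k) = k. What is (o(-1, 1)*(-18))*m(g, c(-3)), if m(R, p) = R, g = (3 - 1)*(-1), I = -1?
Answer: -180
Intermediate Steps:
g = -2 (g = 2*(-1) = -2)
o(J, V) = -5*V (o(J, V) = (-4 - 1)*V = -5*V)
(o(-1, 1)*(-18))*m(g, c(-3)) = (-5*1*(-18))*(-2) = -5*(-18)*(-2) = 90*(-2) = -180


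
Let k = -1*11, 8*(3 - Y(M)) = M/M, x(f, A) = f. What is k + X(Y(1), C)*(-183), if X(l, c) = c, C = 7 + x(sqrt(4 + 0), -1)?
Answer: -1658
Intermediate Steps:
C = 9 (C = 7 + sqrt(4 + 0) = 7 + sqrt(4) = 7 + 2 = 9)
Y(M) = 23/8 (Y(M) = 3 - M/(8*M) = 3 - 1/8*1 = 3 - 1/8 = 23/8)
k = -11
k + X(Y(1), C)*(-183) = -11 + 9*(-183) = -11 - 1647 = -1658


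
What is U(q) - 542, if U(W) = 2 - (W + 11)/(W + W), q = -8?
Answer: -8637/16 ≈ -539.81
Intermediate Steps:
U(W) = 2 - (11 + W)/(2*W)
U(q) - 542 = (½)*(-11 + 3*(-8))/(-8) - 542 = (½)*(-⅛)*(-11 - 24) - 542 = (½)*(-⅛)*(-35) - 542 = 35/16 - 542 = -8637/16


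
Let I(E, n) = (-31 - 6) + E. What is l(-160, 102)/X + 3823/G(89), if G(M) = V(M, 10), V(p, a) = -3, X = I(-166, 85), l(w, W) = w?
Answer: -775589/609 ≈ -1273.5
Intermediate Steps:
I(E, n) = -37 + E
X = -203 (X = -37 - 166 = -203)
G(M) = -3
l(-160, 102)/X + 3823/G(89) = -160/(-203) + 3823/(-3) = -160*(-1/203) + 3823*(-1/3) = 160/203 - 3823/3 = -775589/609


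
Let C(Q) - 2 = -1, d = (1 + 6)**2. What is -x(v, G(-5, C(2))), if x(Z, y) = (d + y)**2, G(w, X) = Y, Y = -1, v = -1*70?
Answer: -2304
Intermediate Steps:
d = 49 (d = 7**2 = 49)
C(Q) = 1 (C(Q) = 2 - 1 = 1)
v = -70
G(w, X) = -1
x(Z, y) = (49 + y)**2
-x(v, G(-5, C(2))) = -(49 - 1)**2 = -1*48**2 = -1*2304 = -2304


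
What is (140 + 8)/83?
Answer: 148/83 ≈ 1.7831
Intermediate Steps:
(140 + 8)/83 = (1/83)*148 = 148/83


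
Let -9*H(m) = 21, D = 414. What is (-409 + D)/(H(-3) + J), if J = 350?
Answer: 15/1043 ≈ 0.014382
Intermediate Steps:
H(m) = -7/3 (H(m) = -⅑*21 = -7/3)
(-409 + D)/(H(-3) + J) = (-409 + 414)/(-7/3 + 350) = 5/(1043/3) = 5*(3/1043) = 15/1043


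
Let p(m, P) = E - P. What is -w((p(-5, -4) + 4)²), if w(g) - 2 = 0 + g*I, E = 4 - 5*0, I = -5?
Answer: 718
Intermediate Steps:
E = 4 (E = 4 + 0 = 4)
p(m, P) = 4 - P
w(g) = 2 - 5*g (w(g) = 2 + (0 + g*(-5)) = 2 + (0 - 5*g) = 2 - 5*g)
-w((p(-5, -4) + 4)²) = -(2 - 5*((4 - 1*(-4)) + 4)²) = -(2 - 5*((4 + 4) + 4)²) = -(2 - 5*(8 + 4)²) = -(2 - 5*12²) = -(2 - 5*144) = -(2 - 720) = -1*(-718) = 718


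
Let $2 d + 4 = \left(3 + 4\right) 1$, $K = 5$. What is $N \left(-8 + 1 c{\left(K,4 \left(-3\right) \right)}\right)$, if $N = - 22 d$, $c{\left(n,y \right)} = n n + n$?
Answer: $-726$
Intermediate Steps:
$d = \frac{3}{2}$ ($d = -2 + \frac{\left(3 + 4\right) 1}{2} = -2 + \frac{7 \cdot 1}{2} = -2 + \frac{1}{2} \cdot 7 = -2 + \frac{7}{2} = \frac{3}{2} \approx 1.5$)
$c{\left(n,y \right)} = n + n^{2}$ ($c{\left(n,y \right)} = n^{2} + n = n + n^{2}$)
$N = -33$ ($N = \left(-22\right) \frac{3}{2} = -33$)
$N \left(-8 + 1 c{\left(K,4 \left(-3\right) \right)}\right) = - 33 \left(-8 + 1 \cdot 5 \left(1 + 5\right)\right) = - 33 \left(-8 + 1 \cdot 5 \cdot 6\right) = - 33 \left(-8 + 1 \cdot 30\right) = - 33 \left(-8 + 30\right) = \left(-33\right) 22 = -726$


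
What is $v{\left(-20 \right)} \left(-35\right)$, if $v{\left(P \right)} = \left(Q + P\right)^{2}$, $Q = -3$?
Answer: $-18515$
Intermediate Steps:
$v{\left(P \right)} = \left(-3 + P\right)^{2}$
$v{\left(-20 \right)} \left(-35\right) = \left(-3 - 20\right)^{2} \left(-35\right) = \left(-23\right)^{2} \left(-35\right) = 529 \left(-35\right) = -18515$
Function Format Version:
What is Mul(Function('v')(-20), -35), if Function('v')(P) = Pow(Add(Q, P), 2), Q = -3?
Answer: -18515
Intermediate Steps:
Function('v')(P) = Pow(Add(-3, P), 2)
Mul(Function('v')(-20), -35) = Mul(Pow(Add(-3, -20), 2), -35) = Mul(Pow(-23, 2), -35) = Mul(529, -35) = -18515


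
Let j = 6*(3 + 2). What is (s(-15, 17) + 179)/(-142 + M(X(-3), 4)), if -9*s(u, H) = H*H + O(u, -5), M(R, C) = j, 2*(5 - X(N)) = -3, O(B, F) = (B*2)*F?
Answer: -293/252 ≈ -1.1627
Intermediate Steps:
O(B, F) = 2*B*F (O(B, F) = (2*B)*F = 2*B*F)
X(N) = 13/2 (X(N) = 5 - ½*(-3) = 5 + 3/2 = 13/2)
j = 30 (j = 6*5 = 30)
M(R, C) = 30
s(u, H) = -H²/9 + 10*u/9 (s(u, H) = -(H*H + 2*u*(-5))/9 = -(H² - 10*u)/9 = -H²/9 + 10*u/9)
(s(-15, 17) + 179)/(-142 + M(X(-3), 4)) = ((-⅑*17² + (10/9)*(-15)) + 179)/(-142 + 30) = ((-⅑*289 - 50/3) + 179)/(-112) = ((-289/9 - 50/3) + 179)*(-1/112) = (-439/9 + 179)*(-1/112) = (1172/9)*(-1/112) = -293/252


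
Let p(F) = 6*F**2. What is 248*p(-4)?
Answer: 23808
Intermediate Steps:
248*p(-4) = 248*(6*(-4)**2) = 248*(6*16) = 248*96 = 23808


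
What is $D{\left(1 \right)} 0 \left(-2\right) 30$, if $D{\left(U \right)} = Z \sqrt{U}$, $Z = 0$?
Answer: $0$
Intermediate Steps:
$D{\left(U \right)} = 0$ ($D{\left(U \right)} = 0 \sqrt{U} = 0$)
$D{\left(1 \right)} 0 \left(-2\right) 30 = 0 \cdot 0 \left(-2\right) 30 = 0 \cdot 0 \cdot 30 = 0 \cdot 0 = 0$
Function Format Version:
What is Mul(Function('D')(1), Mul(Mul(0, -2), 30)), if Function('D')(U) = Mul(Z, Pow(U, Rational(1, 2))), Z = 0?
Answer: 0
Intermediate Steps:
Function('D')(U) = 0 (Function('D')(U) = Mul(0, Pow(U, Rational(1, 2))) = 0)
Mul(Function('D')(1), Mul(Mul(0, -2), 30)) = Mul(0, Mul(Mul(0, -2), 30)) = Mul(0, Mul(0, 30)) = Mul(0, 0) = 0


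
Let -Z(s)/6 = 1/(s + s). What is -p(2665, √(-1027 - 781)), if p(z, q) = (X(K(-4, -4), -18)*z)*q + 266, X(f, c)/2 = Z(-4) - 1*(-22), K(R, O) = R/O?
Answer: -266 - 485030*I*√113 ≈ -266.0 - 5.1559e+6*I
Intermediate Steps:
Z(s) = -3/s (Z(s) = -6/(s + s) = -6*1/(2*s) = -3/s)
X(f, c) = 91/2 (X(f, c) = 2*(-3/(-4) - 1*(-22)) = 2*(-3*(-¼) + 22) = 2*(¾ + 22) = 2*(91/4) = 91/2)
p(z, q) = 266 + 91*q*z/2 (p(z, q) = (91*z/2)*q + 266 = 91*q*z/2 + 266 = 266 + 91*q*z/2)
-p(2665, √(-1027 - 781)) = -(266 + (91/2)*√(-1027 - 781)*2665) = -(266 + (91/2)*√(-1808)*2665) = -(266 + (91/2)*(4*I*√113)*2665) = -(266 + 485030*I*√113) = -266 - 485030*I*√113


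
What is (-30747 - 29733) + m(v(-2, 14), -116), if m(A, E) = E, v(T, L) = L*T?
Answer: -60596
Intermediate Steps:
(-30747 - 29733) + m(v(-2, 14), -116) = (-30747 - 29733) - 116 = -60480 - 116 = -60596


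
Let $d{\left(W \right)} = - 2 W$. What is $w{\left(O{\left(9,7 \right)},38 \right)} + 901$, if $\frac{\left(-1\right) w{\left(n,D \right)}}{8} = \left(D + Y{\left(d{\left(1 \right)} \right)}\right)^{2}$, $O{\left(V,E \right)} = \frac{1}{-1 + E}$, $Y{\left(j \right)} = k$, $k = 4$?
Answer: $-13211$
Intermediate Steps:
$Y{\left(j \right)} = 4$
$w{\left(n,D \right)} = - 8 \left(4 + D\right)^{2}$ ($w{\left(n,D \right)} = - 8 \left(D + 4\right)^{2} = - 8 \left(4 + D\right)^{2}$)
$w{\left(O{\left(9,7 \right)},38 \right)} + 901 = - 8 \left(4 + 38\right)^{2} + 901 = - 8 \cdot 42^{2} + 901 = \left(-8\right) 1764 + 901 = -14112 + 901 = -13211$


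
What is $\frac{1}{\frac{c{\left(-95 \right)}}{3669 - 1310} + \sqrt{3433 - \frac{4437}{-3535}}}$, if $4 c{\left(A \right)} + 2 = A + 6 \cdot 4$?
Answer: $\frac{347858140}{154418665443831} + \frac{25439456 \sqrt{10728806305}}{154418665443831} \approx 0.017066$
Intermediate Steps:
$c{\left(A \right)} = \frac{11}{2} + \frac{A}{4}$ ($c{\left(A \right)} = - \frac{1}{2} + \frac{A + 6 \cdot 4}{4} = - \frac{1}{2} + \frac{A + 24}{4} = - \frac{1}{2} + \frac{24 + A}{4} = - \frac{1}{2} + \left(6 + \frac{A}{4}\right) = \frac{11}{2} + \frac{A}{4}$)
$\frac{1}{\frac{c{\left(-95 \right)}}{3669 - 1310} + \sqrt{3433 - \frac{4437}{-3535}}} = \frac{1}{\frac{\frac{11}{2} + \frac{1}{4} \left(-95\right)}{3669 - 1310} + \sqrt{3433 - \frac{4437}{-3535}}} = \frac{1}{\frac{\frac{11}{2} - \frac{95}{4}}{3669 - 1310} + \sqrt{3433 - - \frac{4437}{3535}}} = \frac{1}{- \frac{73}{4 \cdot 2359} + \sqrt{3433 + \frac{4437}{3535}}} = \frac{1}{\left(- \frac{73}{4}\right) \frac{1}{2359} + \sqrt{\frac{12140092}{3535}}} = \frac{1}{- \frac{73}{9436} + \frac{2 \sqrt{10728806305}}{3535}}$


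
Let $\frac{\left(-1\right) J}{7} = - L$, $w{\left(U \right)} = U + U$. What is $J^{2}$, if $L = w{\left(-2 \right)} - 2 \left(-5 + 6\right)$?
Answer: $1764$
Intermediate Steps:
$w{\left(U \right)} = 2 U$
$L = -6$ ($L = 2 \left(-2\right) - 2 \left(-5 + 6\right) = -4 - 2 \cdot 1 = -4 - 2 = -6$)
$J = -42$ ($J = - 7 \left(\left(-1\right) \left(-6\right)\right) = \left(-7\right) 6 = -42$)
$J^{2} = \left(-42\right)^{2} = 1764$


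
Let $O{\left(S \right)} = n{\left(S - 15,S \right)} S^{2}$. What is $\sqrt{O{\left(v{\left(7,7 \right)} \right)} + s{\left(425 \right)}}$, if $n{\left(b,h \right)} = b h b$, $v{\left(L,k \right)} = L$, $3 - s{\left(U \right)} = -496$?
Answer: $\sqrt{22451} \approx 149.84$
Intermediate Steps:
$s{\left(U \right)} = 499$ ($s{\left(U \right)} = 3 - -496 = 3 + 496 = 499$)
$n{\left(b,h \right)} = h b^{2}$
$O{\left(S \right)} = S^{3} \left(-15 + S\right)^{2}$ ($O{\left(S \right)} = S \left(S - 15\right)^{2} S^{2} = S \left(-15 + S\right)^{2} S^{2} = S^{3} \left(-15 + S\right)^{2}$)
$\sqrt{O{\left(v{\left(7,7 \right)} \right)} + s{\left(425 \right)}} = \sqrt{7^{3} \left(-15 + 7\right)^{2} + 499} = \sqrt{343 \left(-8\right)^{2} + 499} = \sqrt{343 \cdot 64 + 499} = \sqrt{21952 + 499} = \sqrt{22451}$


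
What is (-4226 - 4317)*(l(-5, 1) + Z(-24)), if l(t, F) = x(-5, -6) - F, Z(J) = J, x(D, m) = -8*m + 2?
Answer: -213575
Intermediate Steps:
x(D, m) = 2 - 8*m
l(t, F) = 50 - F (l(t, F) = (2 - 8*(-6)) - F = (2 + 48) - F = 50 - F)
(-4226 - 4317)*(l(-5, 1) + Z(-24)) = (-4226 - 4317)*((50 - 1*1) - 24) = -8543*((50 - 1) - 24) = -8543*(49 - 24) = -8543*25 = -213575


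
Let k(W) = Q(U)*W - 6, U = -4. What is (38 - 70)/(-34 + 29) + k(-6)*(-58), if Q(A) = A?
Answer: -5188/5 ≈ -1037.6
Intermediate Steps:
k(W) = -6 - 4*W (k(W) = -4*W - 6 = -6 - 4*W)
(38 - 70)/(-34 + 29) + k(-6)*(-58) = (38 - 70)/(-34 + 29) + (-6 - 4*(-6))*(-58) = -32/(-5) + (-6 + 24)*(-58) = -32*(-⅕) + 18*(-58) = 32/5 - 1044 = -5188/5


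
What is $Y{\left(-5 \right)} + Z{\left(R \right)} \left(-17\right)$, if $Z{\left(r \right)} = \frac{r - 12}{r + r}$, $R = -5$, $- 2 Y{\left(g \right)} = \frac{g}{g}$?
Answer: $- \frac{147}{5} \approx -29.4$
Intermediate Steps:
$Y{\left(g \right)} = - \frac{1}{2}$ ($Y{\left(g \right)} = - \frac{g \frac{1}{g}}{2} = \left(- \frac{1}{2}\right) 1 = - \frac{1}{2}$)
$Z{\left(r \right)} = \frac{-12 + r}{2 r}$
$Y{\left(-5 \right)} + Z{\left(R \right)} \left(-17\right) = - \frac{1}{2} + \frac{-12 - 5}{2 \left(-5\right)} \left(-17\right) = - \frac{1}{2} + \frac{1}{2} \left(- \frac{1}{5}\right) \left(-17\right) \left(-17\right) = - \frac{1}{2} + \frac{17}{10} \left(-17\right) = - \frac{1}{2} - \frac{289}{10} = - \frac{147}{5}$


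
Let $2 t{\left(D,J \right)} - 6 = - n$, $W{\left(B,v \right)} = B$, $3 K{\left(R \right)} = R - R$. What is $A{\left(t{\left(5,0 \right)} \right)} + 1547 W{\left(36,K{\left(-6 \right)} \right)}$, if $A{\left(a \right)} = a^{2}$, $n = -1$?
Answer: $\frac{222817}{4} \approx 55704.0$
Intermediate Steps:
$K{\left(R \right)} = 0$ ($K{\left(R \right)} = \frac{R - R}{3} = \frac{1}{3} \cdot 0 = 0$)
$t{\left(D,J \right)} = \frac{7}{2}$ ($t{\left(D,J \right)} = 3 + \frac{\left(-1\right) \left(-1\right)}{2} = 3 + \frac{1}{2} \cdot 1 = 3 + \frac{1}{2} = \frac{7}{2}$)
$A{\left(t{\left(5,0 \right)} \right)} + 1547 W{\left(36,K{\left(-6 \right)} \right)} = \left(\frac{7}{2}\right)^{2} + 1547 \cdot 36 = \frac{49}{4} + 55692 = \frac{222817}{4}$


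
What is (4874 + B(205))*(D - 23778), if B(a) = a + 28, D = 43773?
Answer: 102114465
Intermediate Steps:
B(a) = 28 + a
(4874 + B(205))*(D - 23778) = (4874 + (28 + 205))*(43773 - 23778) = (4874 + 233)*19995 = 5107*19995 = 102114465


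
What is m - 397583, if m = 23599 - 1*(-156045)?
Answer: -217939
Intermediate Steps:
m = 179644 (m = 23599 + 156045 = 179644)
m - 397583 = 179644 - 397583 = -217939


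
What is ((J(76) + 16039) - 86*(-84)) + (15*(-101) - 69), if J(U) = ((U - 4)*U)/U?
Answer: 21751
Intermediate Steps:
J(U) = -4 + U (J(U) = ((-4 + U)*U)/U = (U*(-4 + U))/U = -4 + U)
((J(76) + 16039) - 86*(-84)) + (15*(-101) - 69) = (((-4 + 76) + 16039) - 86*(-84)) + (15*(-101) - 69) = ((72 + 16039) + 7224) + (-1515 - 69) = (16111 + 7224) - 1584 = 23335 - 1584 = 21751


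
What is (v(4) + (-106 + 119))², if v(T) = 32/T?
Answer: 441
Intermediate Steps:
(v(4) + (-106 + 119))² = (32/4 + (-106 + 119))² = (32*(¼) + 13)² = (8 + 13)² = 21² = 441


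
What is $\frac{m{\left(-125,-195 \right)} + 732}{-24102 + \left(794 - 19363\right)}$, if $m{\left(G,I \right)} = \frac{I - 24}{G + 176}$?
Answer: $- \frac{12371}{725407} \approx -0.017054$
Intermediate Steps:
$m{\left(G,I \right)} = \frac{-24 + I}{176 + G}$
$\frac{m{\left(-125,-195 \right)} + 732}{-24102 + \left(794 - 19363\right)} = \frac{\frac{-24 - 195}{176 - 125} + 732}{-24102 + \left(794 - 19363\right)} = \frac{\frac{1}{51} \left(-219\right) + 732}{-24102 - 18569} = \frac{\frac{1}{51} \left(-219\right) + 732}{-42671} = \left(- \frac{73}{17} + 732\right) \left(- \frac{1}{42671}\right) = \frac{12371}{17} \left(- \frac{1}{42671}\right) = - \frac{12371}{725407}$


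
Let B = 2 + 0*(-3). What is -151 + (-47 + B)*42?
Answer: -2041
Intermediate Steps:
B = 2 (B = 2 + 0 = 2)
-151 + (-47 + B)*42 = -151 + (-47 + 2)*42 = -151 - 45*42 = -151 - 1890 = -2041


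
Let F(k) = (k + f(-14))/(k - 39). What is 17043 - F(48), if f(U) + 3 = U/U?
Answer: 153341/9 ≈ 17038.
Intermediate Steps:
f(U) = -2 (f(U) = -3 + U/U = -3 + 1 = -2)
F(k) = (-2 + k)/(-39 + k) (F(k) = (k - 2)/(k - 39) = (-2 + k)/(-39 + k))
17043 - F(48) = 17043 - (-2 + 48)/(-39 + 48) = 17043 - 46/9 = 153341/9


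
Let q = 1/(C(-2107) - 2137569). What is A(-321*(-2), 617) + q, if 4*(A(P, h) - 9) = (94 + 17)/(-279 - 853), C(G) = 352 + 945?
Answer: 2713132057/302282488 ≈ 8.9755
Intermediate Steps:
C(G) = 1297
A(P, h) = 40641/4528 (A(P, h) = 9 + ((94 + 17)/(-279 - 853))/4 = 9 + (111/(-1132))/4 = 9 + (111*(-1/1132))/4 = 9 + (¼)*(-111/1132) = 9 - 111/4528 = 40641/4528)
q = -1/2136272 (q = 1/(1297 - 2137569) = 1/(-2136272) = -1/2136272 ≈ -4.6811e-7)
A(-321*(-2), 617) + q = 40641/4528 - 1/2136272 = 2713132057/302282488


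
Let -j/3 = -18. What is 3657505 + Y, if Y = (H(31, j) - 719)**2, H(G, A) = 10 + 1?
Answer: 4158769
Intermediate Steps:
j = 54 (j = -3*(-18) = 54)
H(G, A) = 11
Y = 501264 (Y = (11 - 719)**2 = (-708)**2 = 501264)
3657505 + Y = 3657505 + 501264 = 4158769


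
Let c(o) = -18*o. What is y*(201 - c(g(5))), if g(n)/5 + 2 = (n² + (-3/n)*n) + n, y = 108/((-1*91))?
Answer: -264708/91 ≈ -2908.9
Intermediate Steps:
y = -108/91 (y = 108/(-91) = 108*(-1/91) = -108/91 ≈ -1.1868)
g(n) = -25 + 5*n + 5*n² (g(n) = -10 + 5*((n² + (-3/n)*n) + n) = -10 + 5*((n² - 3) + n) = -10 + 5*((-3 + n²) + n) = -10 + 5*(-3 + n + n²) = -10 + (-15 + 5*n + 5*n²) = -25 + 5*n + 5*n²)
y*(201 - c(g(5))) = -108*(201 - (-18)*(-25 + 5*5 + 5*5²))/91 = -108*(201 - (-18)*(-25 + 25 + 5*25))/91 = -108*(201 - (-18)*(-25 + 25 + 125))/91 = -108*(201 - (-18)*125)/91 = -108*(201 - 1*(-2250))/91 = -108*(201 + 2250)/91 = -108/91*2451 = -264708/91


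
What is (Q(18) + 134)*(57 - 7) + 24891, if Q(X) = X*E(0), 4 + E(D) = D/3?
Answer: 27991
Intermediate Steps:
E(D) = -4 + D/3
Q(X) = -4*X (Q(X) = X*(-4 + (1/3)*0) = X*(-4 + 0) = X*(-4) = -4*X)
(Q(18) + 134)*(57 - 7) + 24891 = (-4*18 + 134)*(57 - 7) + 24891 = (-72 + 134)*50 + 24891 = 62*50 + 24891 = 3100 + 24891 = 27991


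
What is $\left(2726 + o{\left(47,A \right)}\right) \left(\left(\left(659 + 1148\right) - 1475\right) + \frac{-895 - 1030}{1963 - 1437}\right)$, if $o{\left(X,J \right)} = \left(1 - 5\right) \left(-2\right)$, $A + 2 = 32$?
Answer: $\frac{236090469}{263} \approx 8.9768 \cdot 10^{5}$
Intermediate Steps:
$A = 30$ ($A = -2 + 32 = 30$)
$o{\left(X,J \right)} = 8$ ($o{\left(X,J \right)} = \left(-4\right) \left(-2\right) = 8$)
$\left(2726 + o{\left(47,A \right)}\right) \left(\left(\left(659 + 1148\right) - 1475\right) + \frac{-895 - 1030}{1963 - 1437}\right) = \left(2726 + 8\right) \left(\left(\left(659 + 1148\right) - 1475\right) + \frac{-895 - 1030}{1963 - 1437}\right) = 2734 \left(\left(1807 - 1475\right) - \frac{1925}{526}\right) = 2734 \left(332 - \frac{1925}{526}\right) = 2734 \cdot \frac{172707}{526} = \frac{236090469}{263}$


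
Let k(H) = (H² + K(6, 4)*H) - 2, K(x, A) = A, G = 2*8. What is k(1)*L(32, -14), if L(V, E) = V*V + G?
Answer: 3120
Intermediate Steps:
G = 16
k(H) = -2 + H² + 4*H (k(H) = (H² + 4*H) - 2 = -2 + H² + 4*H)
L(V, E) = 16 + V² (L(V, E) = V*V + 16 = V² + 16 = 16 + V²)
k(1)*L(32, -14) = (-2 + 1² + 4*1)*(16 + 32²) = (-2 + 1 + 4)*(16 + 1024) = 3*1040 = 3120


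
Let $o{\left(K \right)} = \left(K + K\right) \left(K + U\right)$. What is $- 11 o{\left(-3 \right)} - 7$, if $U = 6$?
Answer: $191$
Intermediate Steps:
$o{\left(K \right)} = 2 K \left(6 + K\right)$ ($o{\left(K \right)} = \left(K + K\right) \left(K + 6\right) = 2 K \left(6 + K\right)$)
$- 11 o{\left(-3 \right)} - 7 = - 11 \cdot 2 \left(-3\right) \left(6 - 3\right) - 7 = - 11 \cdot 2 \left(-3\right) 3 - 7 = \left(-11\right) \left(-18\right) - 7 = 198 - 7 = 191$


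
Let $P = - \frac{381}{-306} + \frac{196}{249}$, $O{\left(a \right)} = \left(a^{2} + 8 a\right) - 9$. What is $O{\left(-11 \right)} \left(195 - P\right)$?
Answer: $\frac{6534660}{1411} \approx 4631.2$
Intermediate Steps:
$O{\left(a \right)} = -9 + a^{2} + 8 a$
$P = \frac{5735}{2822}$ ($P = \left(-381\right) \left(- \frac{1}{306}\right) + 196 \cdot \frac{1}{249} = \frac{127}{102} + \frac{196}{249} = \frac{5735}{2822} \approx 2.0322$)
$O{\left(-11 \right)} \left(195 - P\right) = \left(-9 + \left(-11\right)^{2} + 8 \left(-11\right)\right) \left(195 - \frac{5735}{2822}\right) = \left(-9 + 121 - 88\right) \left(195 - \frac{5735}{2822}\right) = 24 \cdot \frac{544555}{2822} = \frac{6534660}{1411}$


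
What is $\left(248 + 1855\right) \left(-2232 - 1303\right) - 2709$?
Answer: $-7436814$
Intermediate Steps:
$\left(248 + 1855\right) \left(-2232 - 1303\right) - 2709 = 2103 \left(-3535\right) - 2709 = -7434105 - 2709 = -7436814$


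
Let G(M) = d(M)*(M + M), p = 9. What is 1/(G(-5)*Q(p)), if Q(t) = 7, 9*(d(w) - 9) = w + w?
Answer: -9/4970 ≈ -0.0018109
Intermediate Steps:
d(w) = 9 + 2*w/9 (d(w) = 9 + (w + w)/9 = 9 + (2*w)/9 = 9 + 2*w/9)
G(M) = 2*M*(9 + 2*M/9) (G(M) = (9 + 2*M/9)*(M + M) = (9 + 2*M/9)*(2*M) = 2*M*(9 + 2*M/9))
1/(G(-5)*Q(p)) = 1/(((2/9)*(-5)*(81 + 2*(-5)))*7) = 1/(((2/9)*(-5)*(81 - 10))*7) = 1/(((2/9)*(-5)*71)*7) = 1/(-710/9*7) = 1/(-4970/9) = -9/4970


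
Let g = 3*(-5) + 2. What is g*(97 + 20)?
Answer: -1521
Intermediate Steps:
g = -13 (g = -15 + 2 = -13)
g*(97 + 20) = -13*(97 + 20) = -13*117 = -1521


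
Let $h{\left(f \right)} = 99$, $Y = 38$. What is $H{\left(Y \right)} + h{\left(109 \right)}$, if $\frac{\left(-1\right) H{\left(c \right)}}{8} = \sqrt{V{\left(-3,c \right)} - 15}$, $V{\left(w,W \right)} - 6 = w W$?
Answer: $99 - 8 i \sqrt{123} \approx 99.0 - 88.724 i$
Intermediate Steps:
$V{\left(w,W \right)} = 6 + W w$ ($V{\left(w,W \right)} = 6 + w W = 6 + W w$)
$H{\left(c \right)} = - 8 \sqrt{-9 - 3 c}$ ($H{\left(c \right)} = - 8 \sqrt{\left(6 + c \left(-3\right)\right) - 15} = - 8 \sqrt{\left(6 - 3 c\right) - 15} = - 8 \sqrt{-9 - 3 c}$)
$H{\left(Y \right)} + h{\left(109 \right)} = - 8 \sqrt{-9 - 114} + 99 = - 8 \sqrt{-123} + 99 = - 8 i \sqrt{123} + 99 = 99 - 8 i \sqrt{123}$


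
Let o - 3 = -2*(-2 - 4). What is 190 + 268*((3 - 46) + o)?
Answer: -7314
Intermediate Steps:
o = 15 (o = 3 - 2*(-2 - 4) = 3 - 2*(-6) = 3 - 1*(-12) = 3 + 12 = 15)
190 + 268*((3 - 46) + o) = 190 + 268*((3 - 46) + 15) = 190 + 268*(-43 + 15) = 190 + 268*(-28) = 190 - 7504 = -7314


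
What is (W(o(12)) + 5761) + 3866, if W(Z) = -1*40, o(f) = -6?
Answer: 9587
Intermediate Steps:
W(Z) = -40
(W(o(12)) + 5761) + 3866 = (-40 + 5761) + 3866 = 5721 + 3866 = 9587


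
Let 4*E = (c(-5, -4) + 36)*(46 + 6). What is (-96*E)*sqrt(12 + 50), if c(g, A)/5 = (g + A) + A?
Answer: 36192*sqrt(62) ≈ 2.8498e+5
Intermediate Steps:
c(g, A) = 5*g + 10*A (c(g, A) = 5*((g + A) + A) = 5*((A + g) + A) = 5*(g + 2*A) = 5*g + 10*A)
E = -377 (E = (((5*(-5) + 10*(-4)) + 36)*(46 + 6))/4 = (((-25 - 40) + 36)*52)/4 = ((-65 + 36)*52)/4 = (-29*52)/4 = (1/4)*(-1508) = -377)
(-96*E)*sqrt(12 + 50) = (-96*(-377))*sqrt(12 + 50) = 36192*sqrt(62)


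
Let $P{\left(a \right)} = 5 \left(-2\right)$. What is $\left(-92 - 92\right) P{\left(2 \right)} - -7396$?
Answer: $9236$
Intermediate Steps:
$P{\left(a \right)} = -10$
$\left(-92 - 92\right) P{\left(2 \right)} - -7396 = \left(-92 - 92\right) \left(-10\right) - -7396 = \left(-184\right) \left(-10\right) + 7396 = 1840 + 7396 = 9236$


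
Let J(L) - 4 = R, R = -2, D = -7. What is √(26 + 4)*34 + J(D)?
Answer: 2 + 34*√30 ≈ 188.23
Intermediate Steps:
J(L) = 2 (J(L) = 4 - 2 = 2)
√(26 + 4)*34 + J(D) = √(26 + 4)*34 + 2 = √30*34 + 2 = 34*√30 + 2 = 2 + 34*√30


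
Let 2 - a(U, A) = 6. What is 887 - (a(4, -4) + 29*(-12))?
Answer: 1239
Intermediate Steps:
a(U, A) = -4 (a(U, A) = 2 - 1*6 = 2 - 6 = -4)
887 - (a(4, -4) + 29*(-12)) = 887 - (-4 + 29*(-12)) = 887 - (-4 - 348) = 887 - 1*(-352) = 887 + 352 = 1239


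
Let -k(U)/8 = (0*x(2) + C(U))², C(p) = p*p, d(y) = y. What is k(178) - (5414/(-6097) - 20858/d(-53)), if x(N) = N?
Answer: -2595147710753852/323141 ≈ -8.0310e+9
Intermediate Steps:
C(p) = p²
k(U) = -8*U⁴ (k(U) = -8*(0*2 + U²)² = -8*(0 + U²)² = -8*U⁴)
k(178) - (5414/(-6097) - 20858/d(-53)) = -8*178⁴ - (5414/(-6097) - 20858/(-53)) = -8*1003875856 - (5414*(-1/6097) - 20858*(-1/53)) = -8031006848 - (-5414/6097 + 20858/53) = -8031006848 - 1*126884284/323141 = -8031006848 - 126884284/323141 = -2595147710753852/323141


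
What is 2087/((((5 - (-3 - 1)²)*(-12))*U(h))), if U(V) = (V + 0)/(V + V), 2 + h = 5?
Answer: 2087/66 ≈ 31.621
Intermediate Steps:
h = 3 (h = -2 + 5 = 3)
U(V) = ½ (U(V) = V/((2*V)) = V*(1/(2*V)) = ½)
2087/((((5 - (-3 - 1)²)*(-12))*U(h))) = 2087/((((5 - (-3 - 1)²)*(-12))*(½))) = 2087/((((5 - 1*(-4)²)*(-12))*(½))) = 2087/((((5 - 1*16)*(-12))*(½))) = 2087/((((5 - 16)*(-12))*(½))) = 2087/((-11*(-12)*(½))) = 2087/((132*(½))) = 2087/66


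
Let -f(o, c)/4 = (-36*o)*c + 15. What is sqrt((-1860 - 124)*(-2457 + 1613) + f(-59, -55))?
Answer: 2*sqrt(535429) ≈ 1463.5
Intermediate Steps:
f(o, c) = -60 + 144*c*o (f(o, c) = -4*((-36*o)*c + 15) = -4*(-36*c*o + 15) = -4*(15 - 36*c*o) = -60 + 144*c*o)
sqrt((-1860 - 124)*(-2457 + 1613) + f(-59, -55)) = sqrt((-1860 - 124)*(-2457 + 1613) + (-60 + 144*(-55)*(-59))) = sqrt(-1984*(-844) + (-60 + 467280)) = sqrt(1674496 + 467220) = sqrt(2141716) = 2*sqrt(535429)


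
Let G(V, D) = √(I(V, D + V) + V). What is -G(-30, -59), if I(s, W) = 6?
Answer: -2*I*√6 ≈ -4.899*I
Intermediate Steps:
G(V, D) = √(6 + V)
-G(-30, -59) = -√(6 - 30) = -√(-24) = -2*I*√6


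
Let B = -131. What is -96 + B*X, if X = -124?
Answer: 16148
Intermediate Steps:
-96 + B*X = -96 - 131*(-124) = -96 + 16244 = 16148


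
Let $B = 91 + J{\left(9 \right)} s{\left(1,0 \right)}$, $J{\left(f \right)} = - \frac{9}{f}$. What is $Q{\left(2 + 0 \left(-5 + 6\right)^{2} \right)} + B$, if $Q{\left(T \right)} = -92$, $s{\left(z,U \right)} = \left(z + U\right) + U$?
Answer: $-2$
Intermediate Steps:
$s{\left(z,U \right)} = z + 2 U$ ($s{\left(z,U \right)} = \left(U + z\right) + U = z + 2 U$)
$B = 90$ ($B = 91 + - \frac{9}{9} \left(1 + 2 \cdot 0\right) = 91 + \left(-9\right) \frac{1}{9} \left(1 + 0\right) = 91 - 1 = 90$)
$Q{\left(2 + 0 \left(-5 + 6\right)^{2} \right)} + B = -92 + 90 = -2$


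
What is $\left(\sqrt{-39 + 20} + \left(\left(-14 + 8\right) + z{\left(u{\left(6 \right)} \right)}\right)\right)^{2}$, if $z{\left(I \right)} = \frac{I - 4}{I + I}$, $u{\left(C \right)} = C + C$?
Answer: $\frac{118}{9} - \frac{34 i \sqrt{19}}{3} \approx 13.111 - 49.401 i$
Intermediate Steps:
$u{\left(C \right)} = 2 C$
$z{\left(I \right)} = \frac{-4 + I}{2 I}$
$\left(\sqrt{-39 + 20} + \left(\left(-14 + 8\right) + z{\left(u{\left(6 \right)} \right)}\right)\right)^{2} = \left(\sqrt{-39 + 20} + \left(\left(-14 + 8\right) + \frac{-4 + 2 \cdot 6}{2 \cdot 2 \cdot 6}\right)\right)^{2} = \left(\sqrt{-19} - \left(6 - \frac{-4 + 12}{2 \cdot 12}\right)\right)^{2} = \left(i \sqrt{19} - \left(6 - \frac{1}{3}\right)\right)^{2} = \left(i \sqrt{19} + \left(-6 + \frac{1}{3}\right)\right)^{2} = \left(i \sqrt{19} - \frac{17}{3}\right)^{2} = \left(- \frac{17}{3} + i \sqrt{19}\right)^{2}$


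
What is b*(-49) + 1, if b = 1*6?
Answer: -293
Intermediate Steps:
b = 6
b*(-49) + 1 = 6*(-49) + 1 = -294 + 1 = -293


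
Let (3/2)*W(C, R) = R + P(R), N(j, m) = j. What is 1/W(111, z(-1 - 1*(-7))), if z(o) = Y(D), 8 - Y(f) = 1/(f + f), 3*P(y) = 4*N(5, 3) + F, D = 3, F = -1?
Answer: 9/85 ≈ 0.10588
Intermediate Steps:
P(y) = 19/3 (P(y) = (4*5 - 1)/3 = (20 - 1)/3 = (1/3)*19 = 19/3)
Y(f) = 8 - 1/(2*f) (Y(f) = 8 - 1/(f + f) = 8 - 1/(2*f))
z(o) = 47/6 (z(o) = 8 - 1/2/3 = 8 - 1/2*1/3 = 8 - 1/6 = 47/6)
W(C, R) = 38/9 + 2*R/3 (W(C, R) = 2*(R + 19/3)/3 = 2*(19/3 + R)/3 = 38/9 + 2*R/3)
1/W(111, z(-1 - 1*(-7))) = 1/(38/9 + (2/3)*(47/6)) = 1/(38/9 + 47/9) = 1/(85/9) = 9/85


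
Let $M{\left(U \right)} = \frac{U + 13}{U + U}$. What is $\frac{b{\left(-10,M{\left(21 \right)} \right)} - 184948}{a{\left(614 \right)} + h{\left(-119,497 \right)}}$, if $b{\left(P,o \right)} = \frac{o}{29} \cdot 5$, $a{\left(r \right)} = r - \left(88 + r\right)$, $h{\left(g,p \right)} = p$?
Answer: $- \frac{112633247}{249081} \approx -452.2$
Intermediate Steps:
$M{\left(U \right)} = \frac{13 + U}{2 U}$
$a{\left(r \right)} = -88$
$b{\left(P,o \right)} = \frac{5 o}{29}$ ($b{\left(P,o \right)} = o \frac{1}{29} \cdot 5 = \frac{o}{29} \cdot 5 = \frac{5 o}{29}$)
$\frac{b{\left(-10,M{\left(21 \right)} \right)} - 184948}{a{\left(614 \right)} + h{\left(-119,497 \right)}} = \frac{\frac{5 \frac{13 + 21}{2 \cdot 21}}{29} - 184948}{-88 + 497} = \frac{\frac{5 \cdot \frac{1}{2} \cdot \frac{1}{21} \cdot 34}{29} - 184948}{409} = \left(\frac{5}{29} \cdot \frac{17}{21} - 184948\right) \frac{1}{409} = \left(\frac{85}{609} - 184948\right) \frac{1}{409} = \left(- \frac{112633247}{609}\right) \frac{1}{409} = - \frac{112633247}{249081}$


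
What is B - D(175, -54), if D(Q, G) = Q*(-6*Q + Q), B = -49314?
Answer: 103811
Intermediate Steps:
D(Q, G) = -5*Q**2 (D(Q, G) = Q*(-5*Q) = -5*Q**2)
B - D(175, -54) = -49314 - (-5)*175**2 = -49314 - (-5)*30625 = -49314 - 1*(-153125) = -49314 + 153125 = 103811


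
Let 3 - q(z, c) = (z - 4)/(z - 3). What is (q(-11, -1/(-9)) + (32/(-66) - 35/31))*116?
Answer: 261406/7161 ≈ 36.504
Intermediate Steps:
q(z, c) = 3 - (-4 + z)/(-3 + z) (q(z, c) = 3 - (z - 4)/(z - 3) = 3 - (-4 + z)/(-3 + z))
(q(-11, -1/(-9)) + (32/(-66) - 35/31))*116 = ((-5 + 2*(-11))/(-3 - 11) + (32/(-66) - 35/31))*116 = ((-5 - 22)/(-14) + (32*(-1/66) - 35*1/31))*116 = (-1/14*(-27) + (-16/33 - 35/31))*116 = (27/14 - 1651/1023)*116 = (4507/14322)*116 = 261406/7161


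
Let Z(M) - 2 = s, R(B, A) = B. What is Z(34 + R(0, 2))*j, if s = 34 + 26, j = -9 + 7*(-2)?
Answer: -1426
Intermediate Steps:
j = -23 (j = -9 - 14 = -23)
s = 60
Z(M) = 62 (Z(M) = 2 + 60 = 62)
Z(34 + R(0, 2))*j = 62*(-23) = -1426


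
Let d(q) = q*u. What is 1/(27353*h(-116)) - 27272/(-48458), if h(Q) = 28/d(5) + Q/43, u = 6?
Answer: 424441880399/754193382506 ≈ 0.56278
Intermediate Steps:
d(q) = 6*q (d(q) = q*6 = 6*q)
h(Q) = 14/15 + Q/43 (h(Q) = 28/((6*5)) + Q/43 = 28/30 + Q*(1/43) = 28*(1/30) + Q/43 = 14/15 + Q/43)
1/(27353*h(-116)) - 27272/(-48458) = 1/(27353*(14/15 + (1/43)*(-116))) - 27272/(-48458) = 1/(27353*(14/15 - 116/43)) - 27272*(-1/48458) = 1/(27353*(-1138/645)) + 13636/24229 = (1/27353)*(-645/1138) + 13636/24229 = -645/31127714 + 13636/24229 = 424441880399/754193382506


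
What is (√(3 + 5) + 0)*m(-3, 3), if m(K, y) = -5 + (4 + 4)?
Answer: 6*√2 ≈ 8.4853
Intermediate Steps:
m(K, y) = 3 (m(K, y) = -5 + 8 = 3)
(√(3 + 5) + 0)*m(-3, 3) = (√(3 + 5) + 0)*3 = (√8 + 0)*3 = (2*√2 + 0)*3 = (2*√2)*3 = 6*√2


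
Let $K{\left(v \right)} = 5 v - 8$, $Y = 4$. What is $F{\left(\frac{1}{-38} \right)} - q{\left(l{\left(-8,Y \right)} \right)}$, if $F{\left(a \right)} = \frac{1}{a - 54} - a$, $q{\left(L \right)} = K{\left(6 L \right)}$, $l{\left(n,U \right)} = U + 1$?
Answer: $- \frac{11077379}{78014} \approx -141.99$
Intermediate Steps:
$l{\left(n,U \right)} = 1 + U$
$K{\left(v \right)} = -8 + 5 v$
$q{\left(L \right)} = -8 + 30 L$ ($q{\left(L \right)} = -8 + 5 \cdot 6 L = -8 + 30 L$)
$F{\left(a \right)} = \frac{1}{-54 + a} - a$
$F{\left(\frac{1}{-38} \right)} - q{\left(l{\left(-8,Y \right)} \right)} = \frac{1 - \left(\frac{1}{-38}\right)^{2} + \frac{54}{-38}}{-54 + \frac{1}{-38}} - \left(-8 + 30 \left(1 + 4\right)\right) = \frac{1 - \left(- \frac{1}{38}\right)^{2} + 54 \left(- \frac{1}{38}\right)}{-54 - \frac{1}{38}} - \left(-8 + 30 \cdot 5\right) = \frac{1 - \frac{1}{1444} - \frac{27}{19}}{- \frac{2053}{38}} - \left(-8 + 150\right) = - \frac{38 \left(1 - \frac{1}{1444} - \frac{27}{19}\right)}{2053} - 142 = \left(- \frac{38}{2053}\right) \left(- \frac{609}{1444}\right) - 142 = \frac{609}{78014} - 142 = - \frac{11077379}{78014}$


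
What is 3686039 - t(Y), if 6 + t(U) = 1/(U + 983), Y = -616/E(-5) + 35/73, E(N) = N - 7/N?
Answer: 2796108410813/758566 ≈ 3.6860e+6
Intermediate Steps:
Y = 112735/657 (Y = -616/(-5 - 7/(-5)) + 35/73 = -616/(-5 - 7*(-1/5)) + 35*(1/73) = -616/(-5 + 7/5) + 35/73 = -616/(-18/5) + 35/73 = -616*(-5/18) + 35/73 = 1540/9 + 35/73 = 112735/657 ≈ 171.59)
t(U) = -6 + 1/(983 + U) (t(U) = -6 + 1/(U + 983) = -6 + 1/(983 + U))
3686039 - t(Y) = 3686039 - (-5897 - 6*112735/657)/(983 + 112735/657) = 3686039 - (-5897 - 225470/219)/758566/657 = 3686039 - 657*(-1516913)/(758566*219) = 3686039 - 1*(-4550739/758566) = 3686039 + 4550739/758566 = 2796108410813/758566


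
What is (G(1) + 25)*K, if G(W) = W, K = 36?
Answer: 936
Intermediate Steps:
(G(1) + 25)*K = (1 + 25)*36 = 26*36 = 936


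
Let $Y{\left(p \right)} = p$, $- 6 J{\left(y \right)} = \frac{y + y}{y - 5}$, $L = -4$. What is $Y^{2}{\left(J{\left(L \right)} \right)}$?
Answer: $\frac{16}{729} \approx 0.021948$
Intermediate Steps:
$J{\left(y \right)} = - \frac{y}{3 \left(-5 + y\right)}$ ($J{\left(y \right)} = - \frac{\left(y + y\right) \frac{1}{y - 5}}{6} = - \frac{2 y \frac{1}{-5 + y}}{6} = - \frac{y}{3 \left(-5 + y\right)}$)
$Y^{2}{\left(J{\left(L \right)} \right)} = \left(\left(-1\right) \left(-4\right) \frac{1}{-15 + 3 \left(-4\right)}\right)^{2} = \left(\left(-1\right) \left(-4\right) \frac{1}{-15 - 12}\right)^{2} = \left(\left(-1\right) \left(-4\right) \frac{1}{-27}\right)^{2} = \left(\left(-1\right) \left(-4\right) \left(- \frac{1}{27}\right)\right)^{2} = \left(- \frac{4}{27}\right)^{2} = \frac{16}{729}$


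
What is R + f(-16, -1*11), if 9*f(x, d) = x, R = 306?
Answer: 2738/9 ≈ 304.22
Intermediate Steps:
f(x, d) = x/9
R + f(-16, -1*11) = 306 + (1/9)*(-16) = 306 - 16/9 = 2738/9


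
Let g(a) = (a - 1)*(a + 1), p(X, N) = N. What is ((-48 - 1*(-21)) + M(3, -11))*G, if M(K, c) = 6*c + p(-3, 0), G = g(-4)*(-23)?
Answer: 32085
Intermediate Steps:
g(a) = (1 + a)*(-1 + a) (g(a) = (-1 + a)*(1 + a) = (1 + a)*(-1 + a))
G = -345 (G = (-1 + (-4)²)*(-23) = (-1 + 16)*(-23) = 15*(-23) = -345)
M(K, c) = 6*c (M(K, c) = 6*c + 0 = 6*c)
((-48 - 1*(-21)) + M(3, -11))*G = ((-48 - 1*(-21)) + 6*(-11))*(-345) = ((-48 + 21) - 66)*(-345) = (-27 - 66)*(-345) = -93*(-345) = 32085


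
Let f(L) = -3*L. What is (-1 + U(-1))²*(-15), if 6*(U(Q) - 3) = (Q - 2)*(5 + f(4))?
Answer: -1815/4 ≈ -453.75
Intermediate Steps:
U(Q) = 16/3 - 7*Q/6 (U(Q) = 3 + ((Q - 2)*(5 - 3*4))/6 = 3 + ((-2 + Q)*(5 - 12))/6 = 3 + ((-2 + Q)*(-7))/6 = 3 + (14 - 7*Q)/6 = 3 + (7/3 - 7*Q/6) = 16/3 - 7*Q/6)
(-1 + U(-1))²*(-15) = (-1 + (16/3 - 7/6*(-1)))²*(-15) = (-1 + (16/3 + 7/6))²*(-15) = (-1 + 13/2)²*(-15) = (11/2)²*(-15) = (121/4)*(-15) = -1815/4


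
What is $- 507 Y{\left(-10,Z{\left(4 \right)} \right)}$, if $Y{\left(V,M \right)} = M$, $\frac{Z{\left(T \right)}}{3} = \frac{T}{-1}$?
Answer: $6084$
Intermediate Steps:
$Z{\left(T \right)} = - 3 T$ ($Z{\left(T \right)} = 3 \frac{T}{-1} = 3 T \left(-1\right) = 3 \left(- T\right) = - 3 T$)
$- 507 Y{\left(-10,Z{\left(4 \right)} \right)} = - 507 \left(\left(-3\right) 4\right) = \left(-507\right) \left(-12\right) = 6084$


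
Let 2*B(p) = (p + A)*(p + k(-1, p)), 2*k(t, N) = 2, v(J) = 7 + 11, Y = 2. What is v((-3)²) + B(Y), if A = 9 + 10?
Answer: 99/2 ≈ 49.500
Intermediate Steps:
v(J) = 18
k(t, N) = 1 (k(t, N) = (½)*2 = 1)
A = 19
B(p) = (1 + p)*(19 + p)/2 (B(p) = ((p + 19)*(p + 1))/2 = ((19 + p)*(1 + p))/2 = ((1 + p)*(19 + p))/2 = (1 + p)*(19 + p)/2)
v((-3)²) + B(Y) = 18 + (19/2 + (½)*2² + 10*2) = 18 + (19/2 + (½)*4 + 20) = 18 + (19/2 + 2 + 20) = 18 + 63/2 = 99/2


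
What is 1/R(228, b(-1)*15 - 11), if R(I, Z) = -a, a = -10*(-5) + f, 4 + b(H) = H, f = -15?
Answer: -1/35 ≈ -0.028571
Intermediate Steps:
b(H) = -4 + H
a = 35 (a = -10*(-5) - 15 = 50 - 15 = 35)
R(I, Z) = -35 (R(I, Z) = -1*35 = -35)
1/R(228, b(-1)*15 - 11) = 1/(-35) = -1/35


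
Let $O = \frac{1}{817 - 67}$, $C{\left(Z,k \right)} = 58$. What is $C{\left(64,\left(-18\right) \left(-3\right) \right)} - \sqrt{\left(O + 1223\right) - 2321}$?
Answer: $58 - \frac{i \sqrt{24704970}}{150} \approx 58.0 - 33.136 i$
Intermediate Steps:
$O = \frac{1}{750} \approx 0.0013333$
$C{\left(64,\left(-18\right) \left(-3\right) \right)} - \sqrt{\left(O + 1223\right) - 2321} = 58 - \sqrt{\left(\frac{1}{750} + 1223\right) - 2321} = 58 - \sqrt{\frac{917251}{750} - 2321} = 58 - \sqrt{- \frac{823499}{750}} = 58 - \frac{i \sqrt{24704970}}{150}$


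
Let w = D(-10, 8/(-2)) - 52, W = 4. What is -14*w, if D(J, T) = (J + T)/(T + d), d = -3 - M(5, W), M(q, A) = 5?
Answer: 2135/3 ≈ 711.67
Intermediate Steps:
d = -8 (d = -3 - 1*5 = -3 - 5 = -8)
D(J, T) = (J + T)/(-8 + T) (D(J, T) = (J + T)/(T - 8) = (J + T)/(-8 + T))
w = -305/6 (w = (-10 + 8/(-2))/(-8 + 8/(-2)) - 52 = (-10 + 8*(-1/2))/(-8 + 8*(-1/2)) - 52 = (-10 - 4)/(-8 - 4) - 52 = -14/(-12) - 52 = -1/12*(-14) - 52 = 7/6 - 52 = -305/6 ≈ -50.833)
-14*w = -14*(-305/6) = 2135/3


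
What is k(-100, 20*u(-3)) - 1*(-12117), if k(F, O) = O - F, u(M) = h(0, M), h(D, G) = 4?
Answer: 12297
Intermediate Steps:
u(M) = 4
k(-100, 20*u(-3)) - 1*(-12117) = (20*4 - 1*(-100)) - 1*(-12117) = (80 + 100) + 12117 = 180 + 12117 = 12297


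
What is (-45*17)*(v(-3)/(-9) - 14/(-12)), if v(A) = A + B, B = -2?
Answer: -2635/2 ≈ -1317.5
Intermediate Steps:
v(A) = -2 + A (v(A) = A - 2 = -2 + A)
(-45*17)*(v(-3)/(-9) - 14/(-12)) = (-45*17)*((-2 - 3)/(-9) - 14/(-12)) = -765*(-5*(-1/9) - 14*(-1/12)) = -765*(5/9 + 7/6) = -765*31/18 = -2635/2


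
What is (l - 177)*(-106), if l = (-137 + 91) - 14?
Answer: 25122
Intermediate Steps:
l = -60 (l = -46 - 14 = -60)
(l - 177)*(-106) = (-60 - 177)*(-106) = -237*(-106) = 25122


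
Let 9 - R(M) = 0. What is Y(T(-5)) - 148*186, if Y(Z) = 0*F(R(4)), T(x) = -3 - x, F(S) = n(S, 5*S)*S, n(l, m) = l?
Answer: -27528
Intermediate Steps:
R(M) = 9 (R(M) = 9 - 1*0 = 9 + 0 = 9)
F(S) = S² (F(S) = S*S = S²)
Y(Z) = 0 (Y(Z) = 0*9² = 0*81 = 0)
Y(T(-5)) - 148*186 = 0 - 148*186 = 0 - 27528 = -27528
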